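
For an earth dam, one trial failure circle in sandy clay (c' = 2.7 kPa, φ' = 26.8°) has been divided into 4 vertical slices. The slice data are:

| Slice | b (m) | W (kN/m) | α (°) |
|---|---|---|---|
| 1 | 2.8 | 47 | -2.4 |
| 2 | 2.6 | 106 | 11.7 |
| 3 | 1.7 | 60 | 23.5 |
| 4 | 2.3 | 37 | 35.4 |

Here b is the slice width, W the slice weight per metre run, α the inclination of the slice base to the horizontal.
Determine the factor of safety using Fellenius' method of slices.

Ordinary method of slices: FS = Σ[c'·Δl_i + (W_i cosα_i)·tanφ'] / Σ W_i sinα_i, with Δl_i = b_i / cosα_i.
Slice 1: Δl = 2.8/cos(-2.4°) = 2.802 m; N'_1 = 47·cos(-2.4°) = 47.0; c'Δl = 7.57; W sinα = -2.0
Slice 2: Δl = 2.6/cos11.7° = 2.655 m; N'_2 = 106·cos11.7° = 103.8; c'Δl = 7.17; W sinα = 21.5
Slice 3: Δl = 1.7/cos23.5° = 1.854 m; N'_3 = 60·cos23.5° = 55.0; c'Δl = 5.01; W sinα = 23.9
Slice 4: Δl = 2.3/cos35.4° = 2.822 m; N'_4 = 37·cos35.4° = 30.2; c'Δl = 7.62; W sinα = 21.4
Σc'Δl = 27.4 kN/m; ΣN' = 235.9 kN/m; ΣW sinα = 64.9 kN/m
Resisting = 27.4 + 235.9·tan26.8° = 27.4 + 119.2 = 146.5 kN/m
FS = 146.5 / 64.9 = 2.258

FS = 2.26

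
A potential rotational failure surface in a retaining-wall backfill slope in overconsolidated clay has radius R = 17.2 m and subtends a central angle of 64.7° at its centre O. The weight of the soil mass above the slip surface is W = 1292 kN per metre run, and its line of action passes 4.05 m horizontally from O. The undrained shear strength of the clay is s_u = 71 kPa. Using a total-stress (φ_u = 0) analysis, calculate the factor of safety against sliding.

FS = 4.53

Taking moments about the centre O, the resisting moment is provided by the undrained shear strength acting along the arc:
Arc length L_a = R·θ = 17.2·(64.7°·π/180) = 17.2·1.1292 = 19.42 m
M_R = s_u·L_a·R = 71·19.42·17.2 = 23719.0 kN·m/m
M_D = W·d = 1292·4.05 = 5232.6 kN·m/m
FS = M_R / M_D = 23719.0 / 5232.6 = 4.533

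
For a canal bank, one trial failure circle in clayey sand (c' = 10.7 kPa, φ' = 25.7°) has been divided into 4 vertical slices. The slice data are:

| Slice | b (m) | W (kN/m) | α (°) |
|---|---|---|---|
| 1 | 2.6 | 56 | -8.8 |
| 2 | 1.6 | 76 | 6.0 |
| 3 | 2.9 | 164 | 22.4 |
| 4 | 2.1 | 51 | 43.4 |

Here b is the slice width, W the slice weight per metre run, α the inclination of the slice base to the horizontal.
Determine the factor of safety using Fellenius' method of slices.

Ordinary method of slices: FS = Σ[c'·Δl_i + (W_i cosα_i)·tanφ'] / Σ W_i sinα_i, with Δl_i = b_i / cosα_i.
Slice 1: Δl = 2.6/cos(-8.8°) = 2.631 m; N'_1 = 56·cos(-8.8°) = 55.3; c'Δl = 28.15; W sinα = -8.6
Slice 2: Δl = 1.6/cos6.0° = 1.609 m; N'_2 = 76·cos6.0° = 75.6; c'Δl = 17.21; W sinα = 7.9
Slice 3: Δl = 2.9/cos22.4° = 3.137 m; N'_3 = 164·cos22.4° = 151.6; c'Δl = 33.56; W sinα = 62.5
Slice 4: Δl = 2.1/cos43.4° = 2.890 m; N'_4 = 51·cos43.4° = 37.1; c'Δl = 30.93; W sinα = 35.0
Σc'Δl = 109.9 kN/m; ΣN' = 319.6 kN/m; ΣW sinα = 96.9 kN/m
Resisting = 109.9 + 319.6·tan25.7° = 109.9 + 153.8 = 263.7 kN/m
FS = 263.7 / 96.9 = 2.721

FS = 2.72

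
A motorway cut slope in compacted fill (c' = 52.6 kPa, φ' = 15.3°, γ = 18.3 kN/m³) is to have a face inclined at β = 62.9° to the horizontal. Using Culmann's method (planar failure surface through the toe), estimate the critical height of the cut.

H_c = 30.31 m

Culmann's analysis gives the critical failure plane at α_cr = (β + φ')/2 = (62.9 + 15.3)/2 = 39.1°, and the critical height
H_c = (4c'/γ) · sinβ cosφ' / [1 − cos(β − φ')]
    = (4·52.6/18.3) · sin62.9°·cos15.3° / [1 − cos(47.6°)]
    = 11.497 · 0.8902·0.9646 / [1 − 0.6743]
    = 11.497 · 0.8587 / 0.3257
    = 30.31 m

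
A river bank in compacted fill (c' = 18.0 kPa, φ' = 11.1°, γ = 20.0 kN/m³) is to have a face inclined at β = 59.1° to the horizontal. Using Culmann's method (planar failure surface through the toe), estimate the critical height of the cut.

Culmann's analysis gives the critical failure plane at α_cr = (β + φ')/2 = (59.1 + 11.1)/2 = 35.1°, and the critical height
H_c = (4c'/γ) · sinβ cosφ' / [1 − cos(β − φ')]
    = (4·18.0/20.0) · sin59.1°·cos11.1° / [1 − cos(48.0°)]
    = 3.600 · 0.8581·0.9813 / [1 − 0.6691]
    = 3.600 · 0.8420 / 0.3309
    = 9.16 m

H_c = 9.16 m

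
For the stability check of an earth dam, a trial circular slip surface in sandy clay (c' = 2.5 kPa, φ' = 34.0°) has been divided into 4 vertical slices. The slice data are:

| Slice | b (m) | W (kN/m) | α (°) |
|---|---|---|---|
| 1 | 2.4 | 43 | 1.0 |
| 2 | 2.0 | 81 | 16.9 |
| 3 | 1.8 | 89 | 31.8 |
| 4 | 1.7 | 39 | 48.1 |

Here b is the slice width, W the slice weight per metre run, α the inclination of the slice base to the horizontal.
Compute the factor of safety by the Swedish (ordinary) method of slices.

Ordinary method of slices: FS = Σ[c'·Δl_i + (W_i cosα_i)·tanφ'] / Σ W_i sinα_i, with Δl_i = b_i / cosα_i.
Slice 1: Δl = 2.4/cos1.0° = 2.400 m; N'_1 = 43·cos1.0° = 43.0; c'Δl = 6.00; W sinα = 0.8
Slice 2: Δl = 2.0/cos16.9° = 2.090 m; N'_2 = 81·cos16.9° = 77.5; c'Δl = 5.23; W sinα = 23.5
Slice 3: Δl = 1.8/cos31.8° = 2.118 m; N'_3 = 89·cos31.8° = 75.6; c'Δl = 5.29; W sinα = 46.9
Slice 4: Δl = 1.7/cos48.1° = 2.546 m; N'_4 = 39·cos48.1° = 26.0; c'Δl = 6.36; W sinα = 29.0
Σc'Δl = 22.9 kN/m; ΣN' = 222.2 kN/m; ΣW sinα = 100.2 kN/m
Resisting = 22.9 + 222.2·tan34.0° = 22.9 + 149.9 = 172.7 kN/m
FS = 172.7 / 100.2 = 1.724

FS = 1.72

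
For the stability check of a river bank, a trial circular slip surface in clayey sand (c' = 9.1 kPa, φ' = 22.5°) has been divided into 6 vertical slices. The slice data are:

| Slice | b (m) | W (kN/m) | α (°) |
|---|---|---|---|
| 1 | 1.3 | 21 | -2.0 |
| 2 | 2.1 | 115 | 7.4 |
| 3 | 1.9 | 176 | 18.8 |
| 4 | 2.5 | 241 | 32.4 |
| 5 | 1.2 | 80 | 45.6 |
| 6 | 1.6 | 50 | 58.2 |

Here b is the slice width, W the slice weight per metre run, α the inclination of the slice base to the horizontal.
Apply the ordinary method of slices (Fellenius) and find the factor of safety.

FS = 1.21

Ordinary method of slices: FS = Σ[c'·Δl_i + (W_i cosα_i)·tanφ'] / Σ W_i sinα_i, with Δl_i = b_i / cosα_i.
Slice 1: Δl = 1.3/cos(-2.0°) = 1.301 m; N'_1 = 21·cos(-2.0°) = 21.0; c'Δl = 11.84; W sinα = -0.7
Slice 2: Δl = 2.1/cos7.4° = 2.118 m; N'_2 = 115·cos7.4° = 114.0; c'Δl = 19.27; W sinα = 14.8
Slice 3: Δl = 1.9/cos18.8° = 2.007 m; N'_3 = 176·cos18.8° = 166.6; c'Δl = 18.26; W sinα = 56.7
Slice 4: Δl = 2.5/cos32.4° = 2.961 m; N'_4 = 241·cos32.4° = 203.5; c'Δl = 26.94; W sinα = 129.1
Slice 5: Δl = 1.2/cos45.6° = 1.715 m; N'_5 = 80·cos45.6° = 56.0; c'Δl = 15.61; W sinα = 57.2
Slice 6: Δl = 1.6/cos58.2° = 3.036 m; N'_6 = 50·cos58.2° = 26.3; c'Δl = 27.63; W sinα = 42.5
Σc'Δl = 119.6 kN/m; ΣN' = 587.4 kN/m; ΣW sinα = 299.6 kN/m
Resisting = 119.6 + 587.4·tan22.5° = 119.6 + 243.3 = 362.9 kN/m
FS = 362.9 / 299.6 = 1.211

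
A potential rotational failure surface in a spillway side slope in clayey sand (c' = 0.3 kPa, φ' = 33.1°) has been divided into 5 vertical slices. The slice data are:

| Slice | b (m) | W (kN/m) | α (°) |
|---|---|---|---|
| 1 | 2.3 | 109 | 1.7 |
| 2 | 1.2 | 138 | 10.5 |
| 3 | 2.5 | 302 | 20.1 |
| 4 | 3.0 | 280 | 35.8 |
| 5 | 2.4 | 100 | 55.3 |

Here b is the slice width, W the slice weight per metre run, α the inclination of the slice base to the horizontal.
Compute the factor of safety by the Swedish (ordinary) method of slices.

Ordinary method of slices: FS = Σ[c'·Δl_i + (W_i cosα_i)·tanφ'] / Σ W_i sinα_i, with Δl_i = b_i / cosα_i.
Slice 1: Δl = 2.3/cos1.7° = 2.301 m; N'_1 = 109·cos1.7° = 109.0; c'Δl = 0.69; W sinα = 3.2
Slice 2: Δl = 1.2/cos10.5° = 1.220 m; N'_2 = 138·cos10.5° = 135.7; c'Δl = 0.37; W sinα = 25.1
Slice 3: Δl = 2.5/cos20.1° = 2.662 m; N'_3 = 302·cos20.1° = 283.6; c'Δl = 0.80; W sinα = 103.8
Slice 4: Δl = 3.0/cos35.8° = 3.699 m; N'_4 = 280·cos35.8° = 227.1; c'Δl = 1.11; W sinα = 163.8
Slice 5: Δl = 2.4/cos55.3° = 4.216 m; N'_5 = 100·cos55.3° = 56.9; c'Δl = 1.26; W sinα = 82.2
Σc'Δl = 4.2 kN/m; ΣN' = 812.3 kN/m; ΣW sinα = 378.2 kN/m
Resisting = 4.2 + 812.3·tan33.1° = 4.2 + 529.5 = 533.7 kN/m
FS = 533.7 / 378.2 = 1.411

FS = 1.41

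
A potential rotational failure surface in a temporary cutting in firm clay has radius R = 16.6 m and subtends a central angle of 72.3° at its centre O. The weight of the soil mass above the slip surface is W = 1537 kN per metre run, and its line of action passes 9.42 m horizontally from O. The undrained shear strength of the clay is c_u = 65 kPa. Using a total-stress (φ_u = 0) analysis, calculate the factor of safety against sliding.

FS = 1.56

Taking moments about the centre O, the resisting moment is provided by the undrained shear strength acting along the arc:
Arc length L_a = R·θ = 16.6·(72.3°·π/180) = 16.6·1.2619 = 20.95 m
M_R = c_u·L_a·R = 65·20.95·16.6 = 22601.9 kN·m/m
M_D = W·d = 1537·9.42 = 14478.5 kN·m/m
FS = M_R / M_D = 22601.9 / 14478.5 = 1.561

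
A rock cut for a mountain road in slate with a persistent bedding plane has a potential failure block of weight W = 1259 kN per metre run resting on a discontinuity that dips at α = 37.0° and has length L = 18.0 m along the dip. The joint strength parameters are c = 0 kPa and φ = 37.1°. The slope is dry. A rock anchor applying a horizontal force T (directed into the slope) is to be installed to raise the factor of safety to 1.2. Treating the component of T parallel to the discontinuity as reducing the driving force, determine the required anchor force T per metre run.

Resolving forces along and normal to the sliding plane, with the horizontal anchor force T adding T·sinα to the effective normal force and T·cosα acting up the plane against the driving force:
FS = [cL + (W cosα + T sinα) tanφ] / [W sinα − T cosα]
Without the anchor: N' = 1005.5 kN/m, driving T_d = 757.7 kN/m, resisting R = 0·18.0 + 1005.5·tan37.1° = 760.4 kN/m, FS = 1.00.
Setting FS = 1.2 and solving for T:
1.2·(757.7 − T cos37.0°) = 760.4 + T sin37.0°·tan37.1°
T·(sin37.0°·tan37.1° + 1.2·cos37.0°) = 1.2·757.7 − 760.4
T·(0.6018·0.7563 + 1.2·0.7986) = 909.2 − 760.4 = 148.8
T·1.4135 = 148.8
T = 105.3 kN/m

T = 105 kN/m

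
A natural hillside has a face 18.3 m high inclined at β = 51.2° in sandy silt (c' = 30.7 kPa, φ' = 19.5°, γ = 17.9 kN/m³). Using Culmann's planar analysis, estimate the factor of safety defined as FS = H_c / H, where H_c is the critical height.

FS = 1.85

H_c = (4c'/γ) · sinβ cosφ' / [1 − cos(β − φ')]
    = (4·30.7/17.9) · sin51.2°·cos19.5° / [1 − cos31.7°]
    = 6.860 · 0.7346 / 0.1492 = 33.78 m
FS = H_c / H = 33.78 / 18.3 = 1.846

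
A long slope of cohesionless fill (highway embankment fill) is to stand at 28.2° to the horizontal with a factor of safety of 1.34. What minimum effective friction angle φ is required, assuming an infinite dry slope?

FS = tanφ/tanβ ⇒ tanφ = FS · tanβ = 1.34 · tan28.2° = 0.7185
φ = arctan(0.7185) = 35.70°

φ = 35.7°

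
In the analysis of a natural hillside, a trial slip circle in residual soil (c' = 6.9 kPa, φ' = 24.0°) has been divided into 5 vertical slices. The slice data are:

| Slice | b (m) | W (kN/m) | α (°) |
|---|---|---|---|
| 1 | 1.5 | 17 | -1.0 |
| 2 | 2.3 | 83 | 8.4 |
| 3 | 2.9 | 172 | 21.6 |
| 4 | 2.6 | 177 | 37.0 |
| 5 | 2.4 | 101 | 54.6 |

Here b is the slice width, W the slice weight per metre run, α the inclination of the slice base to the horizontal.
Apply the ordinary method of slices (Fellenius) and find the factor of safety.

FS = 1.15

Ordinary method of slices: FS = Σ[c'·Δl_i + (W_i cosα_i)·tanφ'] / Σ W_i sinα_i, with Δl_i = b_i / cosα_i.
Slice 1: Δl = 1.5/cos(-1.0°) = 1.500 m; N'_1 = 17·cos(-1.0°) = 17.0; c'Δl = 10.35; W sinα = -0.3
Slice 2: Δl = 2.3/cos8.4° = 2.325 m; N'_2 = 83·cos8.4° = 82.1; c'Δl = 16.04; W sinα = 12.1
Slice 3: Δl = 2.9/cos21.6° = 3.119 m; N'_3 = 172·cos21.6° = 159.9; c'Δl = 21.52; W sinα = 63.3
Slice 4: Δl = 2.6/cos37.0° = 3.256 m; N'_4 = 177·cos37.0° = 141.4; c'Δl = 22.46; W sinα = 106.5
Slice 5: Δl = 2.4/cos54.6° = 4.143 m; N'_5 = 101·cos54.6° = 58.5; c'Δl = 28.59; W sinα = 82.3
Σc'Δl = 99.0 kN/m; ΣN' = 458.9 kN/m; ΣW sinα = 264.0 kN/m
Resisting = 99.0 + 458.9·tan24.0° = 99.0 + 204.3 = 303.3 kN/m
FS = 303.3 / 264.0 = 1.149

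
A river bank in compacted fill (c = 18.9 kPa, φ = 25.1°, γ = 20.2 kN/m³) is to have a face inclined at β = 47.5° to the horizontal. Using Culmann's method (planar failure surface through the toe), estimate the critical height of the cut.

Culmann's analysis gives the critical failure plane at α_cr = (β + φ)/2 = (47.5 + 25.1)/2 = 36.3°, and the critical height
H_c = (4c/γ) · sinβ cosφ / [1 − cos(β − φ)]
    = (4·18.9/20.2) · sin47.5°·cos25.1° / [1 − cos(22.4°)]
    = 3.743 · 0.7373·0.9056 / [1 − 0.9245]
    = 3.743 · 0.6677 / 0.0755
    = 33.12 m

H_c = 33.12 m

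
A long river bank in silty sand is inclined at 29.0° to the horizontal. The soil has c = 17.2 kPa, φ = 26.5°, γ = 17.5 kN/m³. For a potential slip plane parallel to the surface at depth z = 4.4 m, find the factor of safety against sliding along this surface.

FS = 1.43

For an infinite slope with a slip plane parallel to the surface (no pore pressure): FS = [c + γz cos²β tanφ] / [γz sinβ cosβ].
γz = 17.5·4.4 = 77.00 kN/m²
Numerator = 17.2 + 77.00·cos²29.0°·tan26.5° = 17.2 + 77.00·0.7650·0.4986 = 46.567 kPa
Denominator = 77.00·sin29.0°·cos29.0° = 77.00·0.4848·0.8746 = 32.650 kPa
FS = 46.567 / 32.650 = 1.426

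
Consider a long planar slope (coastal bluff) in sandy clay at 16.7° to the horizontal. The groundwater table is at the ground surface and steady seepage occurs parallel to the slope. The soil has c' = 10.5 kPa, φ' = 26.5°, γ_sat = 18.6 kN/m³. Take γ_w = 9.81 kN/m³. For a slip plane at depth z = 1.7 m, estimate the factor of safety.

FS = 1.99

With seepage parallel to the slope and the water table at the surface, the effective normal stress on the slip plane uses the buoyant unit weight γ' = γ_sat − γ_w while the driving shear stress uses γ_sat:
FS = [c' + γ' z cos²β tanφ'] / [γ_sat z sinβ cosβ]
γ' = 18.6 − 9.81 = 8.79 kN/m³
Numerator = 10.5 + 8.79·1.7·cos²16.7°·tan26.5° = 10.5 + 8.79·1.7·0.9174·0.4986 = 17.335 kPa
Denominator = 18.6·1.7·sin16.7°·cos16.7° = 18.6·1.7·0.2874·0.9578 = 8.703 kPa
FS = 17.335 / 8.703 = 1.992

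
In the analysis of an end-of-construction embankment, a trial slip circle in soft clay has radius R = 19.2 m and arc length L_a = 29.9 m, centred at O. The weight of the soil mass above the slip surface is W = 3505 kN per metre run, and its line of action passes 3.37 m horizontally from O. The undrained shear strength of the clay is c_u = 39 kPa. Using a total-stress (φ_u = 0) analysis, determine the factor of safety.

FS = 1.90

Taking moments about the centre O, the resisting moment is provided by the undrained shear strength acting along the arc:
M_R = c_u·L_a·R = 39·29.90·19.2 = 22389.1 kN·m/m
M_D = W·d = 3505·3.37 = 11811.9 kN·m/m
FS = M_R / M_D = 22389.1 / 11811.9 = 1.895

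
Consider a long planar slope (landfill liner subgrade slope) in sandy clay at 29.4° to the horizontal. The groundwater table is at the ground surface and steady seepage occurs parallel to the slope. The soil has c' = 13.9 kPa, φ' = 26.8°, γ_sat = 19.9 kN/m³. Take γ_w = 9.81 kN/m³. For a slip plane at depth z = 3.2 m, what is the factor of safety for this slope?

FS = 0.96

With seepage parallel to the slope and the water table at the surface, the effective normal stress on the slip plane uses the buoyant unit weight γ' = γ_sat − γ_w while the driving shear stress uses γ_sat:
FS = [c' + γ' z cos²β tanφ'] / [γ_sat z sinβ cosβ]
γ' = 19.9 − 9.81 = 10.09 kN/m³
Numerator = 13.9 + 10.09·3.2·cos²29.4°·tan26.8° = 13.9 + 10.09·3.2·0.7590·0.5051 = 26.279 kPa
Denominator = 19.9·3.2·sin29.4°·cos29.4° = 19.9·3.2·0.4909·0.8712 = 27.235 kPa
FS = 26.279 / 27.235 = 0.965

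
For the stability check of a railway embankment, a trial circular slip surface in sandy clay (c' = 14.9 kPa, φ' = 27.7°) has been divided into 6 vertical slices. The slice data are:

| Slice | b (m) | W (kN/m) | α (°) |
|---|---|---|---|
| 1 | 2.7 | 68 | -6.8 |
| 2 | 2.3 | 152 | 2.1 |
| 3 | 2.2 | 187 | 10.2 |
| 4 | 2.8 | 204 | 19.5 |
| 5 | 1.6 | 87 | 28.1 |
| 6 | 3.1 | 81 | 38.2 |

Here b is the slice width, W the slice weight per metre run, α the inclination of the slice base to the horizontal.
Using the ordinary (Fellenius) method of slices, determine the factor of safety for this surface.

FS = 3.29

Ordinary method of slices: FS = Σ[c'·Δl_i + (W_i cosα_i)·tanφ'] / Σ W_i sinα_i, with Δl_i = b_i / cosα_i.
Slice 1: Δl = 2.7/cos(-6.8°) = 2.719 m; N'_1 = 68·cos(-6.8°) = 67.5; c'Δl = 40.52; W sinα = -8.1
Slice 2: Δl = 2.3/cos2.1° = 2.302 m; N'_2 = 152·cos2.1° = 151.9; c'Δl = 34.29; W sinα = 5.6
Slice 3: Δl = 2.2/cos10.2° = 2.235 m; N'_3 = 187·cos10.2° = 184.0; c'Δl = 33.31; W sinα = 33.1
Slice 4: Δl = 2.8/cos19.5° = 2.970 m; N'_4 = 204·cos19.5° = 192.3; c'Δl = 44.26; W sinα = 68.1
Slice 5: Δl = 1.6/cos28.1° = 1.814 m; N'_5 = 87·cos28.1° = 76.7; c'Δl = 27.03; W sinα = 41.0
Slice 6: Δl = 3.1/cos38.2° = 3.945 m; N'_6 = 81·cos38.2° = 63.7; c'Δl = 58.78; W sinα = 50.1
Σc'Δl = 238.2 kN/m; ΣN' = 736.2 kN/m; ΣW sinα = 189.8 kN/m
Resisting = 238.2 + 736.2·tan27.7° = 238.2 + 386.5 = 624.7 kN/m
FS = 624.7 / 189.8 = 3.291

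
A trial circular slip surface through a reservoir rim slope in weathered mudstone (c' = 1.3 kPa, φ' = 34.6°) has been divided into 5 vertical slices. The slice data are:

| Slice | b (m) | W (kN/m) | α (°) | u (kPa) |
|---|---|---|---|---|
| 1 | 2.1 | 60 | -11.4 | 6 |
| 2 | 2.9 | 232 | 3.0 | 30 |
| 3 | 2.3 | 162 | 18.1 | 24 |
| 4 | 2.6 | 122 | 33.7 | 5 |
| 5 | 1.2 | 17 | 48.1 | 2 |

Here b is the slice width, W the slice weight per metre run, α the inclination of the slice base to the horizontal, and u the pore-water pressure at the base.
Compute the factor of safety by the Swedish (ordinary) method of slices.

Ordinary method of slices: FS = Σ[c'·Δl_i + (W_i cosα_i − u_i·Δl_i)·tanφ'] / Σ W_i sinα_i, with Δl_i = b_i / cosα_i.
Slice 1: Δl = 2.1/cos(-11.4°) = 2.142 m; N'_1 = 60·cos(-11.4°) − 6·2.142 = 46.0; c'Δl = 2.78; W sinα = -11.9
Slice 2: Δl = 2.9/cos3.0° = 2.904 m; N'_2 = 232·cos3.0° − 30·2.904 = 144.6; c'Δl = 3.78; W sinα = 12.1
Slice 3: Δl = 2.3/cos18.1° = 2.420 m; N'_3 = 162·cos18.1° − 24·2.420 = 95.9; c'Δl = 3.15; W sinα = 50.3
Slice 4: Δl = 2.6/cos33.7° = 3.125 m; N'_4 = 122·cos33.7° − 5·3.125 = 85.9; c'Δl = 4.06; W sinα = 67.7
Slice 5: Δl = 1.2/cos48.1° = 1.797 m; N'_5 = 17·cos48.1° − 2·1.797 = 7.8; c'Δl = 2.34; W sinα = 12.7
Σc'Δl = 16.1 kN/m; ΣN' = 380.1 kN/m; ΣW sinα = 131.0 kN/m
Resisting = 16.1 + 380.1·tan34.6° = 16.1 + 262.2 = 278.3 kN/m
FS = 278.3 / 131.0 = 2.125

FS = 2.13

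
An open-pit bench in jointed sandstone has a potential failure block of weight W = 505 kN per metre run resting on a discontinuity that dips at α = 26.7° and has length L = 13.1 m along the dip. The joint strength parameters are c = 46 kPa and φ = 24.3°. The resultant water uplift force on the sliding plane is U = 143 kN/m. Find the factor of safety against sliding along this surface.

Resolving the block weight along and normal to the plane and applying the Mohr–Coulomb strength on the joint:
N' = W cosα − U = 505·cos26.7° − 143 = 308.2 kN/m
Driving force T = W sinα = 505·sin26.7° = 226.9 kN/m
Resisting force R = c·L + N'·tanφ = 46·13.1 + 308.2·tan24.3° = 602.6 + 139.1 = 741.7 kN/m
FS = R / T = 741.7 / 226.9 = 3.269

FS = 3.27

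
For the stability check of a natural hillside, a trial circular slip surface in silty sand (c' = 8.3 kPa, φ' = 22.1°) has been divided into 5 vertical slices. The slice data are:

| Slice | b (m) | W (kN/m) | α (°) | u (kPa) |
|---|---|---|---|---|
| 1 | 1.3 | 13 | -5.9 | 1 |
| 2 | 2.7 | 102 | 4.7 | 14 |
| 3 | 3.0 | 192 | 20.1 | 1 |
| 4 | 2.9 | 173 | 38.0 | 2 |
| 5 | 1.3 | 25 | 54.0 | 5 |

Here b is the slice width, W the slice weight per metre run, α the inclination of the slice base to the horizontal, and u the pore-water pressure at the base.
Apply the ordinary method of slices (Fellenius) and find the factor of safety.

Ordinary method of slices: FS = Σ[c'·Δl_i + (W_i cosα_i − u_i·Δl_i)·tanφ'] / Σ W_i sinα_i, with Δl_i = b_i / cosα_i.
Slice 1: Δl = 1.3/cos(-5.9°) = 1.307 m; N'_1 = 13·cos(-5.9°) − 1·1.307 = 11.6; c'Δl = 10.85; W sinα = -1.3
Slice 2: Δl = 2.7/cos4.7° = 2.709 m; N'_2 = 102·cos4.7° − 14·2.709 = 63.7; c'Δl = 22.49; W sinα = 8.4
Slice 3: Δl = 3.0/cos20.1° = 3.195 m; N'_3 = 192·cos20.1° − 1·3.195 = 177.1; c'Δl = 26.51; W sinα = 66.0
Slice 4: Δl = 2.9/cos38.0° = 3.680 m; N'_4 = 173·cos38.0° − 2·3.680 = 129.0; c'Δl = 30.55; W sinα = 106.5
Slice 5: Δl = 1.3/cos54.0° = 2.212 m; N'_5 = 25·cos54.0° − 5·2.212 = 3.6; c'Δl = 18.36; W sinα = 20.2
Σc'Δl = 108.8 kN/m; ΣN' = 385.1 kN/m; ΣW sinα = 199.7 kN/m
Resisting = 108.8 + 385.1·tan22.1° = 108.8 + 156.4 = 265.1 kN/m
FS = 265.1 / 199.7 = 1.327

FS = 1.33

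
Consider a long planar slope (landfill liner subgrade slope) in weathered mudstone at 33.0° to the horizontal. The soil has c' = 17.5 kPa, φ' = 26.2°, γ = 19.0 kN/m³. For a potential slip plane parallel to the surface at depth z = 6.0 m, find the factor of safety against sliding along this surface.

FS = 1.09

For an infinite slope with a slip plane parallel to the surface (no pore pressure): FS = [c' + γz cos²β tanφ'] / [γz sinβ cosβ].
γz = 19.0·6.0 = 114.00 kN/m²
Numerator = 17.5 + 114.00·cos²33.0°·tan26.2° = 17.5 + 114.00·0.7034·0.4921 = 56.955 kPa
Denominator = 114.00·sin33.0°·cos33.0° = 114.00·0.5446·0.8387 = 52.072 kPa
FS = 56.955 / 52.072 = 1.094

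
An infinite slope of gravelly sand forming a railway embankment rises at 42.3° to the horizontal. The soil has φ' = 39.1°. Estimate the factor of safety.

FS = 0.89

For a dry cohesionless infinite slope the factor of safety is FS = tanφ' / tanβ.
FS = tan39.1° / tan42.3° = 0.8127 / 0.9099 = 0.893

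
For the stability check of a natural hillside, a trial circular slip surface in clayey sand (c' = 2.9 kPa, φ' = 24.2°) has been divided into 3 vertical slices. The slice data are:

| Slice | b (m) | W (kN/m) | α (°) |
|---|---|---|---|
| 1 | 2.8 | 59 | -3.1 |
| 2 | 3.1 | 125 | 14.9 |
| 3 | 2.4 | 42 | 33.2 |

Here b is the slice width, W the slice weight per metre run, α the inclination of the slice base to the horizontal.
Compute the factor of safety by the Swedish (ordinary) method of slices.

Ordinary method of slices: FS = Σ[c'·Δl_i + (W_i cosα_i)·tanφ'] / Σ W_i sinα_i, with Δl_i = b_i / cosα_i.
Slice 1: Δl = 2.8/cos(-3.1°) = 2.804 m; N'_1 = 59·cos(-3.1°) = 58.9; c'Δl = 8.13; W sinα = -3.2
Slice 2: Δl = 3.1/cos14.9° = 3.208 m; N'_2 = 125·cos14.9° = 120.8; c'Δl = 9.30; W sinα = 32.1
Slice 3: Δl = 2.4/cos33.2° = 2.868 m; N'_3 = 42·cos33.2° = 35.1; c'Δl = 8.32; W sinα = 23.0
Σc'Δl = 25.8 kN/m; ΣN' = 214.9 kN/m; ΣW sinα = 51.9 kN/m
Resisting = 25.8 + 214.9·tan24.2° = 25.8 + 96.6 = 122.3 kN/m
FS = 122.3 / 51.9 = 2.354

FS = 2.35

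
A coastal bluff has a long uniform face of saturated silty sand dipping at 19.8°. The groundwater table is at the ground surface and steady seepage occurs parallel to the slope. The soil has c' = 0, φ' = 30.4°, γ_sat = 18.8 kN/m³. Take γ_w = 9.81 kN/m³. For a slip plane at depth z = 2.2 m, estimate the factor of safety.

With seepage parallel to the slope and the water table at the surface, the effective normal stress on the slip plane uses the buoyant unit weight γ' = γ_sat − γ_w while the driving shear stress uses γ_sat:
FS = [c' + γ' z cos²β tanφ'] / [γ_sat z sinβ cosβ]
(For c' = 0 this reduces to FS = (γ'/γ_sat)·tanφ'/tanβ.)
γ' = 18.8 − 9.81 = 8.99 kN/m³
Numerator = 0.0 + 8.99·2.2·cos²19.8°·tan30.4° = 0.0 + 8.99·2.2·0.8853·0.5867 = 10.272 kPa
Denominator = 18.8·2.2·sin19.8°·cos19.8° = 18.8·2.2·0.3387·0.9409 = 13.182 kPa
FS = 10.272 / 13.182 = 0.779

FS = 0.78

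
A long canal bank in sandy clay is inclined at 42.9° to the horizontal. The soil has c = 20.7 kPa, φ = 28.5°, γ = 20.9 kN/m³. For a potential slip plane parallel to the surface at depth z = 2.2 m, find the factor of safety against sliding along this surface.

For an infinite slope with a slip plane parallel to the surface (no pore pressure): FS = [c + γz cos²β tanφ] / [γz sinβ cosβ].
γz = 20.9·2.2 = 45.98 kN/m²
Numerator = 20.7 + 45.98·cos²42.9°·tan28.5° = 20.7 + 45.98·0.5366·0.5430 = 34.097 kPa
Denominator = 45.98·sin42.9°·cos42.9° = 45.98·0.6807·0.7325 = 22.928 kPa
FS = 34.097 / 22.928 = 1.487

FS = 1.49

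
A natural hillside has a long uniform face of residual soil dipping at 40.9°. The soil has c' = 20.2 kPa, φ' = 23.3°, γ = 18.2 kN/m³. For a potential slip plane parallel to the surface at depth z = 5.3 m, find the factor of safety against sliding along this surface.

For an infinite slope with a slip plane parallel to the surface (no pore pressure): FS = [c' + γz cos²β tanφ'] / [γz sinβ cosβ].
γz = 18.2·5.3 = 96.46 kN/m²
Numerator = 20.2 + 96.46·cos²40.9°·tan23.3° = 20.2 + 96.46·0.5713·0.4307 = 43.934 kPa
Denominator = 96.46·sin40.9°·cos40.9° = 96.46·0.6547·0.7559 = 47.737 kPa
FS = 43.934 / 47.737 = 0.920

FS = 0.92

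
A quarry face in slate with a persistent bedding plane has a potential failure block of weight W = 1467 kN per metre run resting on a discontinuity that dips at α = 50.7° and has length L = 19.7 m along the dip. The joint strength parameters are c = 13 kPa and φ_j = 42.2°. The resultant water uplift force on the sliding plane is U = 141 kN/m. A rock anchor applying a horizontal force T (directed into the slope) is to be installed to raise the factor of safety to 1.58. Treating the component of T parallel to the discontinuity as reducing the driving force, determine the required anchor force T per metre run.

Resolving forces along and normal to the sliding plane, with the horizontal anchor force T adding T·sinα to the effective normal force and T·cosα acting up the plane against the driving force:
FS = [cL + (W cosα − U + T sinα) tanφ_j] / [W sinα − T cosα]
Without the anchor: N' = 788.2 kN/m, driving T_d = 1135.2 kN/m, resisting R = 13·19.7 + 788.2·tan42.2° = 970.8 kN/m, FS = 0.86.
Setting FS = 1.58 and solving for T:
1.58·(1135.2 − T cos50.7°) = 970.8 + T sin50.7°·tan42.2°
T·(sin50.7°·tan42.2° + 1.58·cos50.7°) = 1.58·1135.2 − 970.8
T·(0.7738·0.9067 + 1.58·0.6334) = 1793.7 − 970.8 = 822.9
T·1.7024 = 822.9
T = 483.4 kN/m

T = 483 kN/m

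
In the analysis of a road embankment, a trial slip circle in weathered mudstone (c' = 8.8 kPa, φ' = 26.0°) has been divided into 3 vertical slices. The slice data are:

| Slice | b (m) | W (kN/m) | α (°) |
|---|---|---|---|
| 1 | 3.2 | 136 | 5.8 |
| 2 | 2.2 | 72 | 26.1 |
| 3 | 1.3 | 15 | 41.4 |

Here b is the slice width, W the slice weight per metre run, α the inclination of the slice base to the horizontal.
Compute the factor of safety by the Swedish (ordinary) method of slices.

Ordinary method of slices: FS = Σ[c'·Δl_i + (W_i cosα_i)·tanφ'] / Σ W_i sinα_i, with Δl_i = b_i / cosα_i.
Slice 1: Δl = 3.2/cos5.8° = 3.216 m; N'_1 = 136·cos5.8° = 135.3; c'Δl = 28.30; W sinα = 13.7
Slice 2: Δl = 2.2/cos26.1° = 2.450 m; N'_2 = 72·cos26.1° = 64.7; c'Δl = 21.56; W sinα = 31.7
Slice 3: Δl = 1.3/cos41.4° = 1.733 m; N'_3 = 15·cos41.4° = 11.3; c'Δl = 15.25; W sinα = 9.9
Σc'Δl = 65.1 kN/m; ΣN' = 211.2 kN/m; ΣW sinα = 55.3 kN/m
Resisting = 65.1 + 211.2·tan26.0° = 65.1 + 103.0 = 168.1 kN/m
FS = 168.1 / 55.3 = 3.038

FS = 3.04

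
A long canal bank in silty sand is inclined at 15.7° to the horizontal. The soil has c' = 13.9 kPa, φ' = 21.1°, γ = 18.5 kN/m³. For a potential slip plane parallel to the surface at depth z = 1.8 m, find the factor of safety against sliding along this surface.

FS = 2.98

For an infinite slope with a slip plane parallel to the surface (no pore pressure): FS = [c' + γz cos²β tanφ'] / [γz sinβ cosβ].
γz = 18.5·1.8 = 33.30 kN/m²
Numerator = 13.9 + 33.30·cos²15.7°·tan21.1° = 13.9 + 33.30·0.9268·0.3859 = 25.809 kPa
Denominator = 33.30·sin15.7°·cos15.7° = 33.30·0.2706·0.9627 = 8.675 kPa
FS = 25.809 / 8.675 = 2.975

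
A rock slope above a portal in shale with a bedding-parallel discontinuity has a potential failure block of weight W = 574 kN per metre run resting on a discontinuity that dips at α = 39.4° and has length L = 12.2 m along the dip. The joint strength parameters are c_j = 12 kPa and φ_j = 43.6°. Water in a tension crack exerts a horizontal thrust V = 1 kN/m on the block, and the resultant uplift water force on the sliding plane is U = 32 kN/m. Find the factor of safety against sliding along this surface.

Resolving the block weight along and normal to the plane and applying the Mohr–Coulomb strength on the joint:
N' = W cosα − U − V sinα = 574·cos39.4° − 32 − 1·sin39.4° = 410.9 kN/m
Driving force T = W sinα + V cosα = 574·sin39.4° + 1·cos39.4° = 365.1 kN/m
Resisting force R = c_j·L + N'·tanφ_j = 12·12.2 + 410.9·tan43.6° = 146.4 + 391.3 = 537.7 kN/m
FS = R / T = 537.7 / 365.1 = 1.473

FS = 1.47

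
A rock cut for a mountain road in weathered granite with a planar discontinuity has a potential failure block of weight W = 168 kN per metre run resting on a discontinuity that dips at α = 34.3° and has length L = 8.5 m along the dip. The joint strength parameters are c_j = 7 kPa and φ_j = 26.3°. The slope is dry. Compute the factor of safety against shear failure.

FS = 1.35

Resolving the block weight along and normal to the plane and applying the Mohr–Coulomb strength on the joint:
N' = W cosα = 168·cos34.3° = 138.8 kN/m
Driving force T = W sinα = 168·sin34.3° = 94.7 kN/m
Resisting force R = c_j·L + N'·tanφ_j = 7·8.5 + 138.8·tan26.3° = 59.5 + 68.6 = 128.1 kN/m
FS = R / T = 128.1 / 94.7 = 1.353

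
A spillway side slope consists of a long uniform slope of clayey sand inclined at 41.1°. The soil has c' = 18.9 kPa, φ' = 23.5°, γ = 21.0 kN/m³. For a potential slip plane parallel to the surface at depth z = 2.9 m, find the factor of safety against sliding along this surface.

FS = 1.12

For an infinite slope with a slip plane parallel to the surface (no pore pressure): FS = [c' + γz cos²β tanφ'] / [γz sinβ cosβ].
γz = 21.0·2.9 = 60.90 kN/m²
Numerator = 18.9 + 60.90·cos²41.1°·tan23.5° = 18.9 + 60.90·0.5679·0.4348 = 33.937 kPa
Denominator = 60.90·sin41.1°·cos41.1° = 60.90·0.6574·0.7536 = 30.168 kPa
FS = 33.937 / 30.168 = 1.125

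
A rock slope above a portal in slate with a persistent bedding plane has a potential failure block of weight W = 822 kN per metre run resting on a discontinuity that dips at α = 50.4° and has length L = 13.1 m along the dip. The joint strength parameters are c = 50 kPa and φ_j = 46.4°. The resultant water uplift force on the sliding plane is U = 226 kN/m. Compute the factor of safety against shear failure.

Resolving the block weight along and normal to the plane and applying the Mohr–Coulomb strength on the joint:
N' = W cosα − U = 822·cos50.4° − 226 = 298.0 kN/m
Driving force T = W sinα = 822·sin50.4° = 633.4 kN/m
Resisting force R = c·L + N'·tanφ_j = 50·13.1 + 298.0·tan46.4° = 655.0 + 312.9 = 967.9 kN/m
FS = R / T = 967.9 / 633.4 = 1.528

FS = 1.53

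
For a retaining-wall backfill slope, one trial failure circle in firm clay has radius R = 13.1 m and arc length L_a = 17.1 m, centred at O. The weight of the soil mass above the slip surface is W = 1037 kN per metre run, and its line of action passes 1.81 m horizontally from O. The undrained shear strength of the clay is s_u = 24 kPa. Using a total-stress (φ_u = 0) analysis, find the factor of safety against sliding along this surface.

FS = 2.86

Taking moments about the centre O, the resisting moment is provided by the undrained shear strength acting along the arc:
M_R = s_u·L_a·R = 24·17.10·13.1 = 5376.2 kN·m/m
M_D = W·d = 1037·1.81 = 1877.0 kN·m/m
FS = M_R / M_D = 5376.2 / 1877.0 = 2.864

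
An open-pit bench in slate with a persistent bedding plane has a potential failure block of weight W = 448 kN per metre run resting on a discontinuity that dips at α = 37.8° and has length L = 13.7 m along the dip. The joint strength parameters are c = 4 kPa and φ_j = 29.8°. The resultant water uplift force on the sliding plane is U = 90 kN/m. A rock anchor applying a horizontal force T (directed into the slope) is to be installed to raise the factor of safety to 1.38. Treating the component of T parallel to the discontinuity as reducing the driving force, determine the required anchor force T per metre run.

Resolving forces along and normal to the sliding plane, with the horizontal anchor force T adding T·sinα to the effective normal force and T·cosα acting up the plane against the driving force:
FS = [cL + (W cosα − U + T sinα) tanφ_j] / [W sinα − T cosα]
Without the anchor: N' = 264.0 kN/m, driving T_d = 274.6 kN/m, resisting R = 4·13.7 + 264.0·tan29.8° = 206.0 kN/m, FS = 0.75.
Setting FS = 1.38 and solving for T:
1.38·(274.6 − T cos37.8°) = 206.0 + T sin37.8°·tan29.8°
T·(sin37.8°·tan29.8° + 1.38·cos37.8°) = 1.38·274.6 − 206.0
T·(0.6129·0.5727 + 1.38·0.7902) = 378.9 − 206.0 = 172.9
T·1.4414 = 172.9
T = 120.0 kN/m

T = 120 kN/m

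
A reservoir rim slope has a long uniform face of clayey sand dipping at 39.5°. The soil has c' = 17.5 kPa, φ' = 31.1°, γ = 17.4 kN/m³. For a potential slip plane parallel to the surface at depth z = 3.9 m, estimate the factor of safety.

For an infinite slope with a slip plane parallel to the surface (no pore pressure): FS = [c' + γz cos²β tanφ'] / [γz sinβ cosβ].
γz = 17.4·3.9 = 67.86 kN/m²
Numerator = 17.5 + 67.86·cos²39.5°·tan31.1° = 17.5 + 67.86·0.5954·0.6032 = 41.873 kPa
Denominator = 67.86·sin39.5°·cos39.5° = 67.86·0.6361·0.7716 = 33.307 kPa
FS = 41.873 / 33.307 = 1.257

FS = 1.26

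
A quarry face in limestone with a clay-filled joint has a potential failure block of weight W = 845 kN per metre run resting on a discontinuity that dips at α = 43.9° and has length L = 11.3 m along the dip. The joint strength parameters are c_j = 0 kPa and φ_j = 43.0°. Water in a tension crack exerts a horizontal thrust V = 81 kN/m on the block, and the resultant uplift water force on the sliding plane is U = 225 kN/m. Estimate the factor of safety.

Resolving the block weight along and normal to the plane and applying the Mohr–Coulomb strength on the joint:
N' = W cosα − U − V sinα = 845·cos43.9° − 225 − 81·sin43.9° = 327.7 kN/m
Driving force T = W sinα + V cosα = 845·sin43.9° + 81·cos43.9° = 644.3 kN/m
Resisting force R = c_j·L + N'·tanφ_j = 0·11.3 + 327.7·tan43.0° = 0.0 + 305.6 = 305.6 kN/m
FS = R / T = 305.6 / 644.3 = 0.474

FS = 0.47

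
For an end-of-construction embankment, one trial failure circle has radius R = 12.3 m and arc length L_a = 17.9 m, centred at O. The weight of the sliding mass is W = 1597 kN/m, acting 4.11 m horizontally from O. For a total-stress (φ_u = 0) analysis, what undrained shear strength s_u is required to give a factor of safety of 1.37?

FS = s_u·L_a·R / (W·d), so s_u = FS·W·d / (L_a·R).
s_u = 1.37·1597·4.11 / (17.90·12.3) = 8992.2 / 220.17 = 40.84 kPa

s_u = 40.8 kPa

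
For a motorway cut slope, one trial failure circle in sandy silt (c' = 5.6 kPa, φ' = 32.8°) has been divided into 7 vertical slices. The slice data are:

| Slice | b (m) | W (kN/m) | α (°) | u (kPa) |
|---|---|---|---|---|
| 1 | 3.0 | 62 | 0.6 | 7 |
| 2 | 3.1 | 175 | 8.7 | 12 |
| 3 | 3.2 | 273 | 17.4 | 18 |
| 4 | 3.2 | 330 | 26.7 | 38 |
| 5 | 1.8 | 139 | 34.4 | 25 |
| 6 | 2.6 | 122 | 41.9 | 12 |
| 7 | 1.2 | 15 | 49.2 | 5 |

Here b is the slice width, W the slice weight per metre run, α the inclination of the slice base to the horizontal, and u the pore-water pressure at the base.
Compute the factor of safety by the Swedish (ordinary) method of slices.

Ordinary method of slices: FS = Σ[c'·Δl_i + (W_i cosα_i − u_i·Δl_i)·tanφ'] / Σ W_i sinα_i, with Δl_i = b_i / cosα_i.
Slice 1: Δl = 3.0/cos0.6° = 3.000 m; N'_1 = 62·cos0.6° − 7·3.000 = 41.0; c'Δl = 16.80; W sinα = 0.6
Slice 2: Δl = 3.1/cos8.7° = 3.136 m; N'_2 = 175·cos8.7° − 12·3.136 = 135.4; c'Δl = 17.56; W sinα = 26.5
Slice 3: Δl = 3.2/cos17.4° = 3.353 m; N'_3 = 273·cos17.4° − 18·3.353 = 200.1; c'Δl = 18.78; W sinα = 81.6
Slice 4: Δl = 3.2/cos26.7° = 3.582 m; N'_4 = 330·cos26.7° − 38·3.582 = 158.7; c'Δl = 20.06; W sinα = 148.3
Slice 5: Δl = 1.8/cos34.4° = 2.182 m; N'_5 = 139·cos34.4° − 25·2.182 = 60.2; c'Δl = 12.22; W sinα = 78.5
Slice 6: Δl = 2.6/cos41.9° = 3.493 m; N'_6 = 122·cos41.9° − 12·3.493 = 48.9; c'Δl = 19.56; W sinα = 81.5
Slice 7: Δl = 1.2/cos49.2° = 1.836 m; N'_7 = 15·cos49.2° − 5·1.836 = 0.6; c'Δl = 10.28; W sinα = 11.4
Σc'Δl = 115.3 kN/m; ΣN' = 644.9 kN/m; ΣW sinα = 428.4 kN/m
Resisting = 115.3 + 644.9·tan32.8° = 115.3 + 415.6 = 530.8 kN/m
FS = 530.8 / 428.4 = 1.239

FS = 1.24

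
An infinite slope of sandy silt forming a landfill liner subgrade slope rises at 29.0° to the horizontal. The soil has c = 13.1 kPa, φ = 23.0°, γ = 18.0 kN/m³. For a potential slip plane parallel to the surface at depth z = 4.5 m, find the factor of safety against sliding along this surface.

For an infinite slope with a slip plane parallel to the surface (no pore pressure): FS = [c + γz cos²β tanφ] / [γz sinβ cosβ].
γz = 18.0·4.5 = 81.00 kN/m²
Numerator = 13.1 + 81.00·cos²29.0°·tan23.0° = 13.1 + 81.00·0.7650·0.4245 = 39.401 kPa
Denominator = 81.00·sin29.0°·cos29.0° = 81.00·0.4848·0.8746 = 34.346 kPa
FS = 39.401 / 34.346 = 1.147

FS = 1.15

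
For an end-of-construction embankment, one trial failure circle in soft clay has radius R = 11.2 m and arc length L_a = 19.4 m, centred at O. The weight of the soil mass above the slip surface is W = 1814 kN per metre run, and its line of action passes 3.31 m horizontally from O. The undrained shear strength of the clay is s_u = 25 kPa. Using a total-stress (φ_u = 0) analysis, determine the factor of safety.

Taking moments about the centre O, the resisting moment is provided by the undrained shear strength acting along the arc:
M_R = s_u·L_a·R = 25·19.40·11.2 = 5432.0 kN·m/m
M_D = W·d = 1814·3.31 = 6004.3 kN·m/m
FS = M_R / M_D = 5432.0 / 6004.3 = 0.905

FS = 0.90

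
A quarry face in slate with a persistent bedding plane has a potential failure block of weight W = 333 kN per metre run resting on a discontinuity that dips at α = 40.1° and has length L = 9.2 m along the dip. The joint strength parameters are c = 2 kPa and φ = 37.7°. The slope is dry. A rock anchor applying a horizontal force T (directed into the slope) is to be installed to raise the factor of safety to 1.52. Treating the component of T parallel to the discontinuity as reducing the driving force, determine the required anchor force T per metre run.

T = 67 kN/m

Resolving forces along and normal to the sliding plane, with the horizontal anchor force T adding T·sinα to the effective normal force and T·cosα acting up the plane against the driving force:
FS = [cL + (W cosα + T sinα) tanφ] / [W sinα − T cosα]
Without the anchor: N' = 254.7 kN/m, driving T_d = 214.5 kN/m, resisting R = 2·9.2 + 254.7·tan37.7° = 215.3 kN/m, FS = 1.00.
Setting FS = 1.52 and solving for T:
1.52·(214.5 − T cos40.1°) = 215.3 + T sin40.1°·tan37.7°
T·(sin40.1°·tan37.7° + 1.52·cos40.1°) = 1.52·214.5 − 215.3
T·(0.6441·0.7729 + 1.52·0.7649) = 326.0 − 215.3 = 110.8
T·1.6605 = 110.8
T = 66.7 kN/m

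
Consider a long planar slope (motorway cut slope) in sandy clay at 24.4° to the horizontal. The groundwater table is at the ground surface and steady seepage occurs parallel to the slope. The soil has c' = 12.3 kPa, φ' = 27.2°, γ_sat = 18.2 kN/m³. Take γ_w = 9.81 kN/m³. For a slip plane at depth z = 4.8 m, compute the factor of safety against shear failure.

With seepage parallel to the slope and the water table at the surface, the effective normal stress on the slip plane uses the buoyant unit weight γ' = γ_sat − γ_w while the driving shear stress uses γ_sat:
FS = [c' + γ' z cos²β tanφ'] / [γ_sat z sinβ cosβ]
γ' = 18.2 − 9.81 = 8.39 kN/m³
Numerator = 12.3 + 8.39·4.8·cos²24.4°·tan27.2° = 12.3 + 8.39·4.8·0.8293·0.5139 = 29.465 kPa
Denominator = 18.2·4.8·sin24.4°·cos24.4° = 18.2·4.8·0.4131·0.9107 = 32.865 kPa
FS = 29.465 / 32.865 = 0.897

FS = 0.90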